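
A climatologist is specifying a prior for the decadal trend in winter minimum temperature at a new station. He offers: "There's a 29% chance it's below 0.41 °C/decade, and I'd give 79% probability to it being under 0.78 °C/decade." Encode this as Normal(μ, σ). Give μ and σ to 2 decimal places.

μ = 0.56, σ = 0.27

For Normal(μ,σ), the p-quantile is μ + z_p·σ. Here z_{0.29} = -0.5534, z_{0.79} = 0.8064.
So 0.41 = μ − 0.5534σ and 0.78 = μ + 0.8064σ.
Subtracting: σ = (0.78 − 0.41)/(0.8064 − (-0.5534)) = 0.27.
Then μ = 0.41 − (-0.5534)·0.27 = 0.56.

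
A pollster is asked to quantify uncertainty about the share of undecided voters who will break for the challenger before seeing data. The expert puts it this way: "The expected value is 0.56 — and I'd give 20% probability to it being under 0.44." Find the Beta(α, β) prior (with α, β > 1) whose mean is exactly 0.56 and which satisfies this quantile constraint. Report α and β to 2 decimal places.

With mean 0.56 fixed, write α = 0.56s, β = 0.44s where s = α+β.
Need P(θ < 0.44) = 0.2 under Beta(0.56s, 0.44s). Normal approximation: (q−m)/√(m(1−m)/s) ≈ z_{0.2} = -0.842, so s ≈ 0.56·0.44·(-0.842)²/(0.44−0.56)² = 12.1.
At s = 12.1: P(θ<0.44) ≈ 0.199. Adjusting to match 0.2 gives s ≈ 12.06.
So α = 0.56·12.06 ≈ 6.75, β = 0.44·12.06 ≈ 5.31.

α ≈ 6.75, β ≈ 5.31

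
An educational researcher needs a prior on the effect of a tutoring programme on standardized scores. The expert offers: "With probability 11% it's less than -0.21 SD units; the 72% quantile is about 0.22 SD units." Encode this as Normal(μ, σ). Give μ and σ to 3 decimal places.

μ = 0.081, σ = 0.238

For Normal(μ,σ), the p-quantile is μ + z_p·σ. Here z_{0.11} = -1.227, z_{0.72} = 0.5828.
So -0.21 = μ − 1.227σ and 0.22 = μ + 0.5828σ.
Subtracting: σ = (0.22 − -0.21)/(0.5828 − (-1.227)) = 0.238.
Then μ = -0.21 − (-1.227)·0.238 = 0.081.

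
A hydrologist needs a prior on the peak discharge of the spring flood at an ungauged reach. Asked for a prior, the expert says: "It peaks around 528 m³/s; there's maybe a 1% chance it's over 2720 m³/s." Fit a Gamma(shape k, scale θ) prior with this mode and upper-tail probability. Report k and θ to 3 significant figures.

Gamma(k,θ) with k>1 has mode (k−1)θ, so θ = 528/(k−1).
Need P(X < 2720) = 0.99 with θ tied to k this way. Start at k = 2, θ = 528: P(X<2720) ≈ 0.964.
Too low — raise k to concentrate. Iterating converges to k ≈ 2.45.
Then θ = 528/(2.45−1) ≈ 365.

k ≈ 2.45, θ ≈ 365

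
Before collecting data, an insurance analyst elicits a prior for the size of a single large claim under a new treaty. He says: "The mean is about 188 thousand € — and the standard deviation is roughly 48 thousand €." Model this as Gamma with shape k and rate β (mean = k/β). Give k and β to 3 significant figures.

k ≈ 15.3, β ≈ 0.0816

For Gamma(k, rate β): mean = k/β, variance = k/β², so CV = 1/√k.
CV = SD/mean = 48/188 = 0.2553, hence k = 1/CV² = 15.3.
Then β = k/mean = 15.3/188 = 0.0816.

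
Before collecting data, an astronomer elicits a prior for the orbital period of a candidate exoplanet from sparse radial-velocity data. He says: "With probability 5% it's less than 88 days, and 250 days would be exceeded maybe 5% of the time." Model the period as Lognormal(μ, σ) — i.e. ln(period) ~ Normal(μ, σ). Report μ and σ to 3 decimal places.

μ ≈ 4.999, σ ≈ 0.317

If T ~ Lognormal(μ,σ) then ln T ~ Normal(μ,σ), so the p-quantile of ln T is μ + z_p·σ.
ln(88) = 4.477 and ln(250) = 5.521; z_{0.05} = -1.645, z_{0.95} = 1.645.
σ = (5.521 − 4.477)/(1.645 − (-1.645)) = 0.317.
μ = 4.477 − (-1.645)·0.317 = 4.999.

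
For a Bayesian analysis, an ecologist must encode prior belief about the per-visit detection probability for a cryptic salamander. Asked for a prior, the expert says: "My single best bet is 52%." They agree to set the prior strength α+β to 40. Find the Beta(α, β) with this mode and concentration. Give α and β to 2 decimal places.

α = 20.76, β = 19.24

For α,β > 1 the Beta mode is (α−1)/(α+β−2). With α+β = 40, the mode is (α−1)/38.
Set (α−1)/38 = 0.52 → α = 1 + 0.52·38 = 20.76.
β = 40 − α = 19.24.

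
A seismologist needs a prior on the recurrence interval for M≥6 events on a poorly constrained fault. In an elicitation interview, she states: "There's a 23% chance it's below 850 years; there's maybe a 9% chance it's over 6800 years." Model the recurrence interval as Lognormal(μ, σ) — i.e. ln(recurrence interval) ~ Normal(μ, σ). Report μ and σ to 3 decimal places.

μ ≈ 7.484, σ ≈ 1.000

If T ~ Lognormal(μ,σ) then ln T ~ Normal(μ,σ), so the p-quantile of ln T is μ + z_p·σ.
ln(850) = 6.745 and ln(6800) = 8.825; z_{0.23} = -0.7388, z_{0.91} = 1.341.
σ = (8.825 − 6.745)/(1.341 − (-0.7388)) = 1.000.
μ = 6.745 − (-0.7388)·1.000 = 7.484.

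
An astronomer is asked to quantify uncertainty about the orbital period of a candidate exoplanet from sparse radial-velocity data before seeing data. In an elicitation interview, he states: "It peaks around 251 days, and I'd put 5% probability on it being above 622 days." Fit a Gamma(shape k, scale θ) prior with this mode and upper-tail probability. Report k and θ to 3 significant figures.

Gamma(k,θ) with k>1 has mode (k−1)θ, so θ = 251/(k−1).
Need P(X < 622) = 0.95 with θ tied to k this way. Start at k = 2, θ = 251: P(X<622) ≈ 0.708.
Too low — raise k to concentrate. Iterating converges to k ≈ 4.3.
Then θ = 251/(4.3−1) ≈ 76.

k ≈ 4.3, θ ≈ 76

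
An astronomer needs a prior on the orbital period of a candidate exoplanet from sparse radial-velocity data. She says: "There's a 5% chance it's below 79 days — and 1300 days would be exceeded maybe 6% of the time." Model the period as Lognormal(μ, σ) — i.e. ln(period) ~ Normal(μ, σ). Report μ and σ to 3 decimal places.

If T ~ Lognormal(μ,σ) then ln T ~ Normal(μ,σ), so the p-quantile of ln T is μ + z_p·σ.
ln(79) = 4.369 and ln(1300) = 7.17; z_{0.05} = -1.645, z_{0.94} = 1.555.
σ = (7.17 − 4.369)/(1.555 − (-1.645)) = 0.875.
μ = 4.369 − (-1.645)·0.875 = 5.809.

μ ≈ 5.809, σ ≈ 0.875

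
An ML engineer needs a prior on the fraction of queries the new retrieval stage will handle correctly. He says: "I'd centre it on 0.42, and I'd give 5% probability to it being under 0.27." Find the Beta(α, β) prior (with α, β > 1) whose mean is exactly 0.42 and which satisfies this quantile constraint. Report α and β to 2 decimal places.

With mean 0.42 fixed, write α = 0.42s, β = 0.58s where s = α+β.
Need P(θ < 0.27) = 0.05 under Beta(0.42s, 0.58s). Normal approximation: (q−m)/√(m(1−m)/s) ≈ z_{0.05} = -1.64, so s ≈ 0.42·0.58·(-1.64)²/(0.27−0.42)² = 29.3.
At s = 29.3: P(θ<0.27) ≈ 0.043. Adjusting to match 0.05 gives s ≈ 27.09.
So α = 0.42·27.09 ≈ 11.38, β = 0.58·27.09 ≈ 15.71.

α ≈ 11.38, β ≈ 15.71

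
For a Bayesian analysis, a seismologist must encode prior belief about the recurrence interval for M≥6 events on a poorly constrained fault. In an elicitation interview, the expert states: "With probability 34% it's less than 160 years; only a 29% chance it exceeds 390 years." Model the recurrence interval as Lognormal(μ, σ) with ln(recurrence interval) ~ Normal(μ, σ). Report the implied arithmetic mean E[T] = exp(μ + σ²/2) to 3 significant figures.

If T ~ Lognormal(μ,σ) then ln T ~ Normal(μ,σ), so the p-quantile of ln T is μ + z_p·σ.
ln(160) = 5.075 and ln(390) = 5.966; z_{0.34} = -0.4125, z_{0.71} = 0.5534.
σ = (5.966 − 5.075)/(0.5534 − (-0.4125)) = 0.922.
μ = 5.075 − (-0.4125)·0.922 = 5.456.
E[T] = exp(μ + σ²/2) = exp(5.456 + 0.4255) = 358 years.

E[T] ≈ 358 years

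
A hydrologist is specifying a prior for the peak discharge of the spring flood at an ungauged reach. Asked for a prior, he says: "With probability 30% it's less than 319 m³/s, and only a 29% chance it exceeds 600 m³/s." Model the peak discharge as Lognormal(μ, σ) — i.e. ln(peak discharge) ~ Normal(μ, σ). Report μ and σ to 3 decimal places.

μ ≈ 6.073, σ ≈ 0.586

If T ~ Lognormal(μ,σ) then ln T ~ Normal(μ,σ), so the p-quantile of ln T is μ + z_p·σ.
ln(319) = 5.765 and ln(600) = 6.397; z_{0.3} = -0.5244, z_{0.71} = 0.5534.
σ = (6.397 − 5.765)/(0.5534 − (-0.5244)) = 0.586.
μ = 5.765 − (-0.5244)·0.586 = 6.073.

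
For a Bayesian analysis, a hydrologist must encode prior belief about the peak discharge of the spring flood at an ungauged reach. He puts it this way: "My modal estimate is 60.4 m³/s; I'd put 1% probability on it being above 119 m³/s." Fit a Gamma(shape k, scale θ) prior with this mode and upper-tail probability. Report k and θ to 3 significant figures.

k ≈ 11.7, θ ≈ 5.64

Gamma(k,θ) with k>1 has mode (k−1)θ, so θ = 60.4/(k−1).
Need P(X < 119) = 0.99 with θ tied to k this way. Start at k = 2, θ = 60.4: P(X<119) ≈ 0.586.
Too low — raise k to concentrate. Iterating converges to k ≈ 11.7.
Then θ = 60.4/(11.7−1) ≈ 5.64.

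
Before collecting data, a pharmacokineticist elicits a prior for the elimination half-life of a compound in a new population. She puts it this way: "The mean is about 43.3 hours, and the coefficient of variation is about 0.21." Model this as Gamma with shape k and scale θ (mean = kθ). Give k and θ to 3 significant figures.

k ≈ 22.7, θ ≈ 1.91

For Gamma(k, scale θ): mean = kθ, variance = kθ², so CV = 1/√k.
CV = 0.21, hence k = 1/CV² = 22.7.
Then θ = mean/k = 43.3/22.7 = 1.91.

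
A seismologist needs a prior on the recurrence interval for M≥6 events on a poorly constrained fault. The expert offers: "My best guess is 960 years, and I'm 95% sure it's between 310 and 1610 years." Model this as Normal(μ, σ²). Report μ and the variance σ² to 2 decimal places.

μ = 960.00, σ² = 109984.26

A symmetric 95% interval runs μ ± z·σ with z = 1.96.
Half-width = 650, so σ = 650/1.96 = 331.639 and σ² = 109984.26.
μ is the stated best guess, 960.00.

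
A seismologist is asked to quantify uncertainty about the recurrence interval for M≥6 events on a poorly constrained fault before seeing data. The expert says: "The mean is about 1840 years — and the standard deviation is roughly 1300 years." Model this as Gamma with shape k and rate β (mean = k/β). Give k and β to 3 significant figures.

For Gamma(k, rate β): mean = k/β, variance = k/β², so CV = 1/√k.
CV = SD/mean = 1300/1840 = 0.7065, hence k = 1/CV² = 2.
Then β = k/mean = 2/1840 = 0.00109.

k ≈ 2, β ≈ 0.00109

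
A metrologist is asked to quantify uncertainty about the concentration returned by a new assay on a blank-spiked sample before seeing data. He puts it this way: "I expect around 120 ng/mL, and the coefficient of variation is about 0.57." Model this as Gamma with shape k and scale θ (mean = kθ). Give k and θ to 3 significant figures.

For Gamma(k, scale θ): mean = kθ, variance = kθ², so CV = 1/√k.
CV = 0.57, hence k = 1/CV² = 3.08.
Then θ = mean/k = 120/3.08 = 39.

k ≈ 3.08, θ ≈ 39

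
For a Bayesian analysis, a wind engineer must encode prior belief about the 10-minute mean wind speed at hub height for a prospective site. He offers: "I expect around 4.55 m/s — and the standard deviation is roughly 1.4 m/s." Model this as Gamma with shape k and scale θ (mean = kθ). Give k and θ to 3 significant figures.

k ≈ 10.6, θ ≈ 0.431

For Gamma(k, scale θ): mean = kθ, variance = kθ², so CV = 1/√k.
CV = SD/mean = 1.4/4.55 = 0.3077, hence k = 1/CV² = 10.6.
Then θ = mean/k = 4.55/10.6 = 0.431.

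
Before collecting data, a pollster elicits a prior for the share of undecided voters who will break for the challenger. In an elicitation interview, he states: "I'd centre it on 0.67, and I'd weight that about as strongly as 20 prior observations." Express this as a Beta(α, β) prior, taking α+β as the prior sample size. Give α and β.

α = 13.4, β = 6.6

Under the effective-sample-size interpretation, Beta(α, β) has prior mean α/(α+β) and prior sample size α+β.
So α+β = 20 and α/(α+β) = 0.67, giving α = 0.67·20 = 13.4 and β = 20 − 13.4 = 6.6.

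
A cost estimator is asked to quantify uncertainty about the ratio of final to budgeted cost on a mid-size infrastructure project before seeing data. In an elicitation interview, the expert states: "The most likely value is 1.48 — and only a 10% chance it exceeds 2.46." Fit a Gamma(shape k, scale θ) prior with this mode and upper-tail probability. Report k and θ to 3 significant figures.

Gamma(k,θ) with k>1 has mode (k−1)θ, so θ = 1.48/(k−1).
Need P(X < 2.46) = 0.9 with θ tied to k this way. Start at k = 2, θ = 1.48: P(X<2.46) ≈ 0.495.
Too low — raise k to concentrate. Iterating converges to k ≈ 8.31.
Then θ = 1.48/(8.31−1) ≈ 0.202.

k ≈ 8.31, θ ≈ 0.202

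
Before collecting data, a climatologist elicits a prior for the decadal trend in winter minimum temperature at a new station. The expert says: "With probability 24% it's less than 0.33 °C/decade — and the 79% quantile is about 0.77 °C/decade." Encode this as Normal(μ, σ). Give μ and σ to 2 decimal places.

μ = 0.54, σ = 0.29

The p-quantile of Normal(μ,σ) is μ + z_p·σ, with z_{0.24} = -0.7063 and z_{0.79} = 0.8064.
Eliminate σ: μ = (z₂·x₁ − z₁·x₂)/(z₂ − z₁) = (0.8064·0.33 − (-0.7063)·0.77)/1.513 = 0.54.
Then σ = (x₂ − x₁)/(z₂ − z₁) = (0.77 − 0.33)/1.513 = 0.29.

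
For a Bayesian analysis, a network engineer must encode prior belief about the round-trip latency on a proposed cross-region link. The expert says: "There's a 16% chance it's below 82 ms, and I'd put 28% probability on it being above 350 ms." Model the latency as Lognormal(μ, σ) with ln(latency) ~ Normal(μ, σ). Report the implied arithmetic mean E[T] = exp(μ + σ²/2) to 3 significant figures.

E[T] ≈ 313 ms

If T ~ Lognormal(μ,σ) then ln T ~ Normal(μ,σ), so the p-quantile of ln T is μ + z_p·σ.
ln(82) = 4.407 and ln(350) = 5.858; z_{0.16} = -0.9945, z_{0.72} = 0.5828.
σ = (5.858 − 4.407)/(0.5828 − (-0.9945)) = 0.920.
μ = 4.407 − (-0.9945)·0.920 = 5.322.
E[T] = exp(μ + σ²/2) = exp(5.322 + 0.4233) = 313 ms.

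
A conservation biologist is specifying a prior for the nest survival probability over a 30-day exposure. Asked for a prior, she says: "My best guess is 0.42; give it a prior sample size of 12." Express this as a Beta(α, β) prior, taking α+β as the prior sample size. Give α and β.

Under the effective-sample-size interpretation, Beta(α, β) has prior mean α/(α+β) and prior sample size α+β.
So α+β = 12 and α/(α+β) = 0.42, giving α = 0.42·12 = 5.04 and β = 12 − 5.04 = 6.96.

α = 5.04, β = 6.96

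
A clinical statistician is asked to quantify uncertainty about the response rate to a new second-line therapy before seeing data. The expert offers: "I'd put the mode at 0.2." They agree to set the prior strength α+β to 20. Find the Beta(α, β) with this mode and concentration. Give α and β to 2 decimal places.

For α,β > 1 the Beta mode is (α−1)/(α+β−2). With α+β = 20, the mode is (α−1)/18.
Set (α−1)/18 = 0.2 → α = 1 + 0.2·18 = 4.60.
β = 20 − α = 15.40.

α = 4.60, β = 15.40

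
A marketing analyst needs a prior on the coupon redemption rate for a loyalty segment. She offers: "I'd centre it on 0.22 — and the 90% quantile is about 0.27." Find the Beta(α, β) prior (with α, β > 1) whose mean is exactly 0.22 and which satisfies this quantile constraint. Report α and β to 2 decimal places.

α ≈ 25.67, β ≈ 91.02

With mean 0.22 fixed, write α = 0.22s, β = 0.78s where s = α+β.
Need P(θ < 0.27) = 0.9 under Beta(0.22s, 0.78s). Normal approximation: (q−m)/√(m(1−m)/s) ≈ z_{0.9} = 1.28, so s ≈ 0.22·0.78·(1.28)²/(0.27−0.22)² = 112.7.
At s = 112.7: P(θ<0.27) ≈ 0.896. Adjusting to match 0.9 gives s ≈ 116.70.
So α = 0.22·116.70 ≈ 25.67, β = 0.78·116.70 ≈ 91.02.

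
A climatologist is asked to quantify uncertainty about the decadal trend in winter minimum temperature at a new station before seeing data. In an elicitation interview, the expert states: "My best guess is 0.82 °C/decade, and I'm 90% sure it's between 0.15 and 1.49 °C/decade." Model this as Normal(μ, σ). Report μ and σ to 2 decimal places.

A symmetric 90% interval runs μ ± z·σ with z = 1.645.
Half-width = 0.67, so σ = 0.67/1.645 = 0.41.
μ is the stated best guess, 0.82.

μ = 0.82, σ = 0.41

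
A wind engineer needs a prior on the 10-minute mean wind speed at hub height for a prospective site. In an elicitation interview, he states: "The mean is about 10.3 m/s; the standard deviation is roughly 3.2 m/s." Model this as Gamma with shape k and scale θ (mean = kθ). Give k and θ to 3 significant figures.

k ≈ 10.4, θ ≈ 0.994

For Gamma(k, scale θ): mean = kθ, variance = kθ², so CV = 1/√k.
CV = SD/mean = 3.2/10.3 = 0.3107, hence k = 1/CV² = 10.4.
Then θ = mean/k = 10.3/10.4 = 0.994.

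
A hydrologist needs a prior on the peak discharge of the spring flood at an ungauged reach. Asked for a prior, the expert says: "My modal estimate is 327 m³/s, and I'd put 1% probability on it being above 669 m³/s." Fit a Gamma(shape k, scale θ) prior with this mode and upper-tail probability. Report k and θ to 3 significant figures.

k ≈ 10.5, θ ≈ 34.3

Gamma(k,θ) with k>1 has mode (k−1)θ, so θ = 327/(k−1).
Need P(X < 669) = 0.99 with θ tied to k this way. Start at k = 2, θ = 327: P(X<669) ≈ 0.606.
Too low — raise k to concentrate. Iterating converges to k ≈ 10.5.
Then θ = 327/(10.5−1) ≈ 34.3.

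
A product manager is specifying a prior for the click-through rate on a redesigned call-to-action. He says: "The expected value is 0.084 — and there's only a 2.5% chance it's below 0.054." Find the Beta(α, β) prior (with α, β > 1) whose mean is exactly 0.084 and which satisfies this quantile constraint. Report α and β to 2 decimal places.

With mean 0.084 fixed, write α = 0.084s, β = 0.916s where s = α+β.
Need P(θ < 0.054) = 0.025 under Beta(0.084s, 0.916s). Normal approximation: (q−m)/√(m(1−m)/s) ≈ z_{0.025} = -1.96, so s ≈ 0.084·0.916·(-1.96)²/(0.054−0.084)² = 328.4.
At s = 328.4: P(θ<0.054) ≈ 0.015. Adjusting to match 0.025 gives s ≈ 269.85.
So α = 0.084·269.85 ≈ 22.67, β = 0.916·269.85 ≈ 247.18.

α ≈ 22.67, β ≈ 247.18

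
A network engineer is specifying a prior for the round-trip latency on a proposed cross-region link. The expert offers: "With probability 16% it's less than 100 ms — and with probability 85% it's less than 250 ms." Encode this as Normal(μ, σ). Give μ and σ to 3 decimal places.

For Normal(μ,σ), the p-quantile is μ + z_p·σ. Here z_{0.16} = -0.9945, z_{0.85} = 1.036.
So 100 = μ − 0.9945σ and 250 = μ + 1.036σ.
Subtracting: σ = (250 − 100)/(1.036 − (-0.9945)) = 73.859.
Then μ = 100 − (-0.9945)·73.859 = 173.450.

μ = 173.450, σ = 73.859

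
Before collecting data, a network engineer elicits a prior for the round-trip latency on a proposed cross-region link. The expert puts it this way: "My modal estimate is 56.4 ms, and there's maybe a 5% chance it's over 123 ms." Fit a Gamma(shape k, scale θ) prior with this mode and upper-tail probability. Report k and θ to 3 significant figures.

Gamma(k,θ) with k>1 has mode (k−1)θ, so θ = 56.4/(k−1).
Need P(X < 123) = 0.95 with θ tied to k this way. Start at k = 2, θ = 56.4: P(X<123) ≈ 0.641.
Too low — raise k to concentrate. Iterating converges to k ≈ 5.53.
Then θ = 56.4/(5.53−1) ≈ 12.5.

k ≈ 5.53, θ ≈ 12.5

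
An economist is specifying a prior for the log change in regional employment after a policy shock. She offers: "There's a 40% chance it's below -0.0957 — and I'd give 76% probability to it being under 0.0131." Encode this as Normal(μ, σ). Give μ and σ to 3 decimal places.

The p-quantile of Normal(μ,σ) is μ + z_p·σ, with z_{0.4} = -0.2533 and z_{0.76} = 0.7063.
Eliminate σ: μ = (z₂·x₁ − z₁·x₂)/(z₂ − z₁) = (0.7063·-0.0957 − (-0.2533)·0.0131)/0.9596 = -0.067.
Then σ = (x₂ − x₁)/(z₂ − z₁) = (0.0131 − -0.0957)/0.9596 = 0.113.

μ = -0.067, σ = 0.113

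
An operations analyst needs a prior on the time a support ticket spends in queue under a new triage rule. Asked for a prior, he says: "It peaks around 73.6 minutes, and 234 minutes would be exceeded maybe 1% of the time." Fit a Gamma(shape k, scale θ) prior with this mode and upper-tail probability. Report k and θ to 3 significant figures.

Gamma(k,θ) with k>1 has mode (k−1)θ, so θ = 73.6/(k−1).
Need P(X < 234) = 0.99 with θ tied to k this way. Start at k = 2, θ = 73.6: P(X<234) ≈ 0.826.
Too low — raise k to concentrate. Iterating converges to k ≈ 4.32.
Then θ = 73.6/(4.32−1) ≈ 22.2.

k ≈ 4.32, θ ≈ 22.2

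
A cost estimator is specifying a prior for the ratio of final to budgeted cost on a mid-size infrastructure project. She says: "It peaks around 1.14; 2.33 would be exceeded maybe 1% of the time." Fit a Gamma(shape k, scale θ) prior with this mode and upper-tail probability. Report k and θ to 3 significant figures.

k ≈ 10.6, θ ≈ 0.119

Gamma(k,θ) with k>1 has mode (k−1)θ, so θ = 1.14/(k−1).
Need P(X < 2.33) = 0.99 with θ tied to k this way. Start at k = 2, θ = 1.14: P(X<2.33) ≈ 0.606.
Too low — raise k to concentrate. Iterating converges to k ≈ 10.6.
Then θ = 1.14/(10.6−1) ≈ 0.119.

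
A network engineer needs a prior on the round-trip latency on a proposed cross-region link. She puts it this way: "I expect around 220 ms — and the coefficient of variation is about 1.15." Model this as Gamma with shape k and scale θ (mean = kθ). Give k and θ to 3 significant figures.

k ≈ 0.756, θ ≈ 291

For Gamma(k, scale θ): mean = kθ, variance = kθ², so CV = 1/√k.
CV = 1.15, hence k = 1/CV² = 0.756.
Then θ = mean/k = 220/0.756 = 291.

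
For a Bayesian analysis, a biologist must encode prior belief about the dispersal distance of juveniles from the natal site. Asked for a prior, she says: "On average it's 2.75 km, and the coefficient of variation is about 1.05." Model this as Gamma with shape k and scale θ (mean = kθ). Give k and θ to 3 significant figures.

For Gamma(k, scale θ): mean = kθ, variance = kθ², so CV = 1/√k.
CV = 1.05, hence k = 1/CV² = 0.907.
Then θ = mean/k = 2.75/0.907 = 3.03.

k ≈ 0.907, θ ≈ 3.03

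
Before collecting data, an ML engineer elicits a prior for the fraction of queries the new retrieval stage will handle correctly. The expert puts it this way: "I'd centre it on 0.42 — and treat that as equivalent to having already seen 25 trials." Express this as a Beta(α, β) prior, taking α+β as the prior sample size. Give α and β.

Under the effective-sample-size interpretation, Beta(α, β) has prior mean α/(α+β) and prior sample size α+β.
So α+β = 25 and α/(α+β) = 0.42, giving α = 0.42·25 = 10.5 and β = 25 − 10.5 = 14.5.

α = 10.5, β = 14.5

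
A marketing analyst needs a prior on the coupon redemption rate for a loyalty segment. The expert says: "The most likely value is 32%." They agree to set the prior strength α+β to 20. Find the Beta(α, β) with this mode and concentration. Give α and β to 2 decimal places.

α = 6.76, β = 13.24

For α,β > 1 the Beta mode is (α−1)/(α+β−2). With α+β = 20, the mode is (α−1)/18.
Set (α−1)/18 = 0.32 → α = 1 + 0.32·18 = 6.76.
β = 20 − α = 13.24.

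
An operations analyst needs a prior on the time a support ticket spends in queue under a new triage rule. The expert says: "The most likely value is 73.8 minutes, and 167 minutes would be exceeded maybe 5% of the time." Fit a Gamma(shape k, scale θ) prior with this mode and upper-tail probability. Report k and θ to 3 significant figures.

Gamma(k,θ) with k>1 has mode (k−1)θ, so θ = 73.8/(k−1).
Need P(X < 167) = 0.95 with θ tied to k this way. Start at k = 2, θ = 73.8: P(X<167) ≈ 0.660.
Too low — raise k to concentrate. Iterating converges to k ≈ 5.11.
Then θ = 73.8/(5.11−1) ≈ 17.9.

k ≈ 5.11, θ ≈ 17.9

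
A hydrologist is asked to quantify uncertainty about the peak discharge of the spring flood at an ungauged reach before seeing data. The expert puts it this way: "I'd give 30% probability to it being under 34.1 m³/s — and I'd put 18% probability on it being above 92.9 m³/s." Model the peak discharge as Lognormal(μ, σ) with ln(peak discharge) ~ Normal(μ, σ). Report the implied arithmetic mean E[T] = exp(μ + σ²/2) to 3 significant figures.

E[T] ≈ 62.6 m³/s

If T ~ Lognormal(μ,σ) then ln T ~ Normal(μ,σ), so the p-quantile of ln T is μ + z_p·σ.
ln(34.1) = 3.529 and ln(92.9) = 4.532; z_{0.3} = -0.5244, z_{0.82} = 0.9154.
σ = (4.532 − 3.529)/(0.9154 − (-0.5244)) = 0.696.
μ = 3.529 − (-0.5244)·0.696 = 3.894.
E[T] = exp(μ + σ²/2) = exp(3.894 + 0.2423) = 62.6 m³/s.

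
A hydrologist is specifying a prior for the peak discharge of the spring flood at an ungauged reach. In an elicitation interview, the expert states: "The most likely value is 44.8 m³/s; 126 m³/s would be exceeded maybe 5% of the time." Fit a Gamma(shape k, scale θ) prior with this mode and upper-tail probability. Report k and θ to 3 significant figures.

k ≈ 3.5, θ ≈ 17.9

Gamma(k,θ) with k>1 has mode (k−1)θ, so θ = 44.8/(k−1).
Need P(X < 126) = 0.95 with θ tied to k this way. Start at k = 2, θ = 44.8: P(X<126) ≈ 0.771.
Too low — raise k to concentrate. Iterating converges to k ≈ 3.5.
Then θ = 44.8/(3.5−1) ≈ 17.9.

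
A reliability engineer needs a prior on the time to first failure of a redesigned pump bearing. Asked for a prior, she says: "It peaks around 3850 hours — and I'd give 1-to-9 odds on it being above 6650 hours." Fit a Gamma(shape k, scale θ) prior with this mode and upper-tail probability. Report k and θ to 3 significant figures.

Gamma(k,θ) with k>1 has mode (k−1)θ, so θ = 3850/(k−1).
Need P(X < 6650) = 0.9 with θ tied to k this way. Start at k = 2, θ = 3850: P(X<6650) ≈ 0.515.
Too low — raise k to concentrate. Iterating converges to k ≈ 7.35.
Then θ = 3850/(7.35−1) ≈ 606.

k ≈ 7.35, θ ≈ 606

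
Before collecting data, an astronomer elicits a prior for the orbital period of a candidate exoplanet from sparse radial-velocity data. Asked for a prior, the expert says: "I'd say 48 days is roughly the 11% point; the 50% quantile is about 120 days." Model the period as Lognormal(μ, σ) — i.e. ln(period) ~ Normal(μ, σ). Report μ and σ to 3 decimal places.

μ ≈ 4.787, σ ≈ 0.747

If T ~ Lognormal(μ,σ) then ln T ~ Normal(μ,σ), so the p-quantile of ln T is μ + z_p·σ.
ln(48) = 3.871 and ln(120) = 4.787; z_{0.11} = -1.227, z_{0.5} = 0.
σ = (4.787 − 3.871)/(0 − (-1.227)) = 0.747.
μ = 3.871 − (-1.227)·0.747 = 4.787.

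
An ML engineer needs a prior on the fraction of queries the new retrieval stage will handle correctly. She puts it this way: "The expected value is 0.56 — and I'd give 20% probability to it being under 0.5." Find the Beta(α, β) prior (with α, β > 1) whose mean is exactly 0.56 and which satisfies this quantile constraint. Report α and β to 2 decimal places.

α ≈ 27.01, β ≈ 21.22

With mean 0.56 fixed, write α = 0.56s, β = 0.44s where s = α+β.
Need P(θ < 0.5) = 0.2 under Beta(0.56s, 0.44s). Normal approximation: (q−m)/√(m(1−m)/s) ≈ z_{0.2} = -0.842, so s ≈ 0.56·0.44·(-0.842)²/(0.5−0.56)² = 48.5.
At s = 48.5: P(θ<0.5) ≈ 0.199. Adjusting to match 0.2 gives s ≈ 48.22.
So α = 0.56·48.22 ≈ 27.01, β = 0.44·48.22 ≈ 21.22.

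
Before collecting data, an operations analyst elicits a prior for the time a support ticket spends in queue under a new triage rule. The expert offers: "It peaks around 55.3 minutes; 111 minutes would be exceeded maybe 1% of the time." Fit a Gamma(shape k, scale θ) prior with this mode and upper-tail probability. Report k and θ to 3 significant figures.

Gamma(k,θ) with k>1 has mode (k−1)θ, so θ = 55.3/(k−1).
Need P(X < 111) = 0.99 with θ tied to k this way. Start at k = 2, θ = 55.3: P(X<111) ≈ 0.596.
Too low — raise k to concentrate. Iterating converges to k ≈ 11.1.
Then θ = 55.3/(11.1−1) ≈ 5.47.

k ≈ 11.1, θ ≈ 5.47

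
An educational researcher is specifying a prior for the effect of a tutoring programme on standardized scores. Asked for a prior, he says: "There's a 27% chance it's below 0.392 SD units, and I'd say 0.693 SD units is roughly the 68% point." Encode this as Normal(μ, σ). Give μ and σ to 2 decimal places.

For Normal(μ,σ), the p-quantile is μ + z_p·σ. Here z_{0.27} = -0.6128, z_{0.68} = 0.4677.
So 0.392 = μ − 0.6128σ and 0.693 = μ + 0.4677σ.
Subtracting: σ = (0.693 − 0.392)/(0.4677 − (-0.6128)) = 0.28.
Then μ = 0.392 − (-0.6128)·0.28 = 0.56.

μ = 0.56, σ = 0.28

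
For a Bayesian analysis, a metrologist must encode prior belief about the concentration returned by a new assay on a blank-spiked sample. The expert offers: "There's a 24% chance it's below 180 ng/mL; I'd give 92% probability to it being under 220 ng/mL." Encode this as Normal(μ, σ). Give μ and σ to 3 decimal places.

The p-quantile of Normal(μ,σ) is μ + z_p·σ, with z_{0.24} = -0.7063 and z_{0.92} = 1.405.
Eliminate σ: μ = (z₂·x₁ − z₁·x₂)/(z₂ − z₁) = (1.405·180 − (-0.7063)·220)/2.111 = 193.381.
Then σ = (x₂ − x₁)/(z₂ − z₁) = (220 − 180)/2.111 = 18.945.

μ = 193.381, σ = 18.945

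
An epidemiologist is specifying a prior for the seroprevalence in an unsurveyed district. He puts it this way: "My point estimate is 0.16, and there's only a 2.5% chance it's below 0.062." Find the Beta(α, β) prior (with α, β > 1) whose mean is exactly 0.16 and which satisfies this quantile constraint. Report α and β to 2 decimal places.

α ≈ 5.87, β ≈ 30.82

With mean 0.16 fixed, write α = 0.16s, β = 0.84s where s = α+β.
Need P(θ < 0.062) = 0.025 under Beta(0.16s, 0.84s). Normal approximation: (q−m)/√(m(1−m)/s) ≈ z_{0.025} = -1.96, so s ≈ 0.16·0.84·(-1.96)²/(0.062−0.16)² = 53.8.
At s = 53.8: P(θ<0.062) ≈ 0.008. Adjusting to match 0.025 gives s ≈ 36.69.
So α = 0.16·36.69 ≈ 5.87, β = 0.84·36.69 ≈ 30.82.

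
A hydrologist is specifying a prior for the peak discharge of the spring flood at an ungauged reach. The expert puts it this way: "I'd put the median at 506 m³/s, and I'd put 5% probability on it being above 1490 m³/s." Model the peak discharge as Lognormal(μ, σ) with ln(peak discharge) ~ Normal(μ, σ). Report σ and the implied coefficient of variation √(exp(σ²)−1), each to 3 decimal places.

If T ~ Lognormal(μ,σ) then ln T ~ Normal(μ,σ), so the p-quantile of ln T is μ + z_p·σ.
ln(506) = 6.227 and ln(1490) = 7.307; z_{0.5} = 0, z_{0.95} = 1.645.
σ = (7.307 − 6.227)/(1.645 − (0)) = 0.657.
μ = 6.227 − (0)·0.657 = 6.227.
CV = √(exp(σ²)−1) = √(exp(0.4311)−1) = 0.734.

σ ≈ 0.657, CV ≈ 0.734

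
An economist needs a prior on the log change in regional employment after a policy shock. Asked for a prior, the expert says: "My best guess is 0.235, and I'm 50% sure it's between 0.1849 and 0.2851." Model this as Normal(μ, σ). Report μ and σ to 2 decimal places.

μ = 0.23, σ = 0.07

A symmetric 50% interval runs μ ± z·σ with z = 0.6745.
Half-width = 0.0501, so σ = 0.0501/0.6745 = 0.07.
μ is the stated best guess, 0.23.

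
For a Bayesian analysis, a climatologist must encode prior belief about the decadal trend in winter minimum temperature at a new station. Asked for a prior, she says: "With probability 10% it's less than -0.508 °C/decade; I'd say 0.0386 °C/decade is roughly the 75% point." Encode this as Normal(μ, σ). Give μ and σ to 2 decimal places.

The p-quantile of Normal(μ,σ) is μ + z_p·σ, with z_{0.1} = -1.282 and z_{0.75} = 0.6745.
Eliminate σ: μ = (z₂·x₁ − z₁·x₂)/(z₂ − z₁) = (0.6745·-0.508 − (-1.282)·0.0386)/1.956 = -0.15.
Then σ = (x₂ − x₁)/(z₂ − z₁) = (0.0386 − -0.508)/1.956 = 0.28.

μ = -0.15, σ = 0.28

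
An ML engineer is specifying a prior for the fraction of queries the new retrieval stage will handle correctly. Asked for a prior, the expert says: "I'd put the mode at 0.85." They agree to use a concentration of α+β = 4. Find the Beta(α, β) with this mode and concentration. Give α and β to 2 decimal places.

For α,β > 1 the Beta mode is (α−1)/(α+β−2). With α+β = 4, the mode is (α−1)/2.
Set (α−1)/2 = 0.85 → α = 1 + 0.85·2 = 2.70.
β = 4 − α = 1.30.

α = 2.70, β = 1.30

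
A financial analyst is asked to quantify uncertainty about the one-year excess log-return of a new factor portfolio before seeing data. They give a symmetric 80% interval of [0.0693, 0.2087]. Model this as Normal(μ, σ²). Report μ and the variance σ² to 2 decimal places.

μ = 0.14, σ² = 0.00

A symmetric 80% interval runs μ ± z·σ with z = 1.282.
Half-width = 0.0697, so σ = 0.0697/1.282 = 0.054 and σ² = 0.00.
μ is the interval midpoint, 0.14.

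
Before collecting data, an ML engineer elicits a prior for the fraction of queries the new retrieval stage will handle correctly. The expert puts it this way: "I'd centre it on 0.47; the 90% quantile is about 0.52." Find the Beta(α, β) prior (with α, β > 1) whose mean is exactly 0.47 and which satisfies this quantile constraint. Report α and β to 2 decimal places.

With mean 0.47 fixed, write α = 0.47s, β = 0.53s where s = α+β.
Need P(θ < 0.52) = 0.9 under Beta(0.47s, 0.53s). Normal approximation: (q−m)/√(m(1−m)/s) ≈ z_{0.9} = 1.28, so s ≈ 0.47·0.53·(1.28)²/(0.52−0.47)² = 163.6.
At s = 163.6: P(θ<0.52) ≈ 0.900. Adjusting to match 0.9 gives s ≈ 163.84.
So α = 0.47·163.84 ≈ 77.00, β = 0.53·163.84 ≈ 86.83.

α ≈ 77.00, β ≈ 86.83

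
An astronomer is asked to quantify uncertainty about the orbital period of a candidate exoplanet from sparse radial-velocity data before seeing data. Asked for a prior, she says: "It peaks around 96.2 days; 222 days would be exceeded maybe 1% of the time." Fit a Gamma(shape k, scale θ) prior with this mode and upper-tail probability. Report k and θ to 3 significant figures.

Gamma(k,θ) with k>1 has mode (k−1)θ, so θ = 96.2/(k−1).
Need P(X < 222) = 0.99 with θ tied to k this way. Start at k = 2, θ = 96.2: P(X<222) ≈ 0.671.
Too low — raise k to concentrate. Iterating converges to k ≈ 7.83.
Then θ = 96.2/(7.83−1) ≈ 14.1.

k ≈ 7.83, θ ≈ 14.1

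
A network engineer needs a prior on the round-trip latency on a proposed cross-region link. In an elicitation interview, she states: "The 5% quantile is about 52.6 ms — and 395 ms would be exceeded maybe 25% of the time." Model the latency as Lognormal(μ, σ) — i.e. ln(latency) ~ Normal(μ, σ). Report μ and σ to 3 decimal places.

μ ≈ 5.393, σ ≈ 0.869

If T ~ Lognormal(μ,σ) then ln T ~ Normal(μ,σ), so the p-quantile of ln T is μ + z_p·σ.
ln(52.6) = 3.963 and ln(395) = 5.979; z_{0.05} = -1.645, z_{0.75} = 0.6745.
σ = (5.979 − 3.963)/(0.6745 − (-1.645)) = 0.869.
μ = 3.963 − (-1.645)·0.869 = 5.393.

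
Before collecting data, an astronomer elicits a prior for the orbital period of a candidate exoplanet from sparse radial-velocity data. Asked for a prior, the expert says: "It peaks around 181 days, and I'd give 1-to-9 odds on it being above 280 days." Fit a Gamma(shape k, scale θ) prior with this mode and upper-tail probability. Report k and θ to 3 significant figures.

Gamma(k,θ) with k>1 has mode (k−1)θ, so θ = 181/(k−1).
Need P(X < 280) = 0.9 with θ tied to k this way. Start at k = 2, θ = 181: P(X<280) ≈ 0.458.
Too low — raise k to concentrate. Iterating converges to k ≈ 10.8.
Then θ = 181/(10.8−1) ≈ 18.4.

k ≈ 10.8, θ ≈ 18.4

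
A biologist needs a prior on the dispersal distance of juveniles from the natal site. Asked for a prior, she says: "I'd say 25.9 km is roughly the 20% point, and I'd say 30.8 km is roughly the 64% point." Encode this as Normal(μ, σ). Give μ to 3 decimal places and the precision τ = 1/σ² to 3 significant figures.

μ = 29.336, τ = 0.06

The p-quantile of Normal(μ,σ) is μ + z_p·σ, with z_{0.2} = -0.8416 and z_{0.64} = 0.3585.
Eliminate σ: μ = (z₂·x₁ − z₁·x₂)/(z₂ − z₁) = (0.3585·25.9 − (-0.8416)·30.8)/1.2 = 29.336.
Then σ = (x₂ − x₁)/(z₂ − z₁) = (30.8 − 25.9)/1.2 = 4.083.
Precision τ = 1/σ² = 1/4.083² = 0.06.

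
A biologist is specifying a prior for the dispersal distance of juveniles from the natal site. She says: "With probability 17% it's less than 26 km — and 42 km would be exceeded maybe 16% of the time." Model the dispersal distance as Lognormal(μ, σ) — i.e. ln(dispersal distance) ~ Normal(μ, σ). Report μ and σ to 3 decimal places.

If T ~ Lognormal(μ,σ) then ln T ~ Normal(μ,σ), so the p-quantile of ln T is μ + z_p·σ.
ln(26) = 3.258 and ln(42) = 3.738; z_{0.17} = -0.9542, z_{0.84} = 0.9945.
σ = (3.738 − 3.258)/(0.9945 − (-0.9542)) = 0.246.
μ = 3.258 − (-0.9542)·0.246 = 3.493.

μ ≈ 3.493, σ ≈ 0.246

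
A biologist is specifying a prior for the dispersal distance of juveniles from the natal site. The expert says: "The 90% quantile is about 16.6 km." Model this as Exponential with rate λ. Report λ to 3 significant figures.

λ ≈ 0.139

P(T < 16.6) = 1 − e^(−λ·16.6) = 0.9, so λ = −ln(1−0.9)/16.6 = −ln(0.1)/16.6 = 0.139.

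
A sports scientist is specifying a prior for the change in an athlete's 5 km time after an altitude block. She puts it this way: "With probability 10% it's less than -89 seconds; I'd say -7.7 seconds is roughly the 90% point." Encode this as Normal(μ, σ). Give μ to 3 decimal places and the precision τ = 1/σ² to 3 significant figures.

μ = -48.350, τ = 0.000994

The p-quantile of Normal(μ,σ) is μ + z_p·σ, with z_{0.1} = -1.282 and z_{0.9} = 1.282.
Eliminate σ: μ = (z₂·x₁ − z₁·x₂)/(z₂ − z₁) = (1.282·-89 − (-1.282)·-7.7)/2.563 = -48.350.
Then σ = (x₂ − x₁)/(z₂ − z₁) = (-7.7 − -89)/2.563 = 31.719.
Precision τ = 1/σ² = 1/31.72² = 0.000994.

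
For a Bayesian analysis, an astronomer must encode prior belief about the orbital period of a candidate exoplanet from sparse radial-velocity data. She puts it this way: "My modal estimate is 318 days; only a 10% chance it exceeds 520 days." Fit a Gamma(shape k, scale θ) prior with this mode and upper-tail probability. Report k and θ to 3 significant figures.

k ≈ 8.79, θ ≈ 40.8

Gamma(k,θ) with k>1 has mode (k−1)θ, so θ = 318/(k−1).
Need P(X < 520) = 0.9 with θ tied to k this way. Start at k = 2, θ = 318: P(X<520) ≈ 0.486.
Too low — raise k to concentrate. Iterating converges to k ≈ 8.79.
Then θ = 318/(8.79−1) ≈ 40.8.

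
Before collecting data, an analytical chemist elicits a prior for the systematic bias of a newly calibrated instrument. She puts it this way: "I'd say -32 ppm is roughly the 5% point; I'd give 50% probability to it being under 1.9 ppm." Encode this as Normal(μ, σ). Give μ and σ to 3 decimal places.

μ = 1.900, σ = 20.610

The p-quantile of Normal(μ,σ) is μ + z_p·σ, with z_{0.05} = -1.645 and z_{0.5} = 0.
Eliminate σ: μ = (z₂·x₁ − z₁·x₂)/(z₂ − z₁) = (0·-32 − (-1.645)·1.9)/1.645 = 1.900.
Then σ = (x₂ − x₁)/(z₂ − z₁) = (1.9 − -32)/1.645 = 20.610.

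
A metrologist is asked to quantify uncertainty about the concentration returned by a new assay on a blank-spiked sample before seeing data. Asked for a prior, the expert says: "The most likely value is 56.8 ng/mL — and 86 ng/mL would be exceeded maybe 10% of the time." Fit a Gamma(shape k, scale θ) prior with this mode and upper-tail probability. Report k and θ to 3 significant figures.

Gamma(k,θ) with k>1 has mode (k−1)θ, so θ = 56.8/(k−1).
Need P(X < 86) = 0.9 with θ tied to k this way. Start at k = 2, θ = 56.8: P(X<86) ≈ 0.447.
Too low — raise k to concentrate. Iterating converges to k ≈ 11.8.
Then θ = 56.8/(11.8−1) ≈ 5.25.

k ≈ 11.8, θ ≈ 5.25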